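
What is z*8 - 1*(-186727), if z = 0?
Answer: 186727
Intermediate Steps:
z*8 - 1*(-186727) = 0*8 - 1*(-186727) = 0 + 186727 = 186727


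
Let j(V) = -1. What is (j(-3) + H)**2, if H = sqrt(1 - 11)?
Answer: (1 - I*sqrt(10))**2 ≈ -9.0 - 6.3246*I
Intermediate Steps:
H = I*sqrt(10) (H = sqrt(-10) = I*sqrt(10) ≈ 3.1623*I)
(j(-3) + H)**2 = (-1 + I*sqrt(10))**2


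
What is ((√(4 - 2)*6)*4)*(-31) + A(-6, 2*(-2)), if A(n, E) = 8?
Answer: 8 - 744*√2 ≈ -1044.2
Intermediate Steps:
((√(4 - 2)*6)*4)*(-31) + A(-6, 2*(-2)) = ((√(4 - 2)*6)*4)*(-31) + 8 = ((√2*6)*4)*(-31) + 8 = ((6*√2)*4)*(-31) + 8 = (24*√2)*(-31) + 8 = -744*√2 + 8 = 8 - 744*√2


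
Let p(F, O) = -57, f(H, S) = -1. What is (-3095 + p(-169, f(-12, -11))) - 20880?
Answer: -24032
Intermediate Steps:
(-3095 + p(-169, f(-12, -11))) - 20880 = (-3095 - 57) - 20880 = -3152 - 20880 = -24032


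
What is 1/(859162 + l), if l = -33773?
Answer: 1/825389 ≈ 1.2116e-6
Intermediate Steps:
1/(859162 + l) = 1/(859162 - 33773) = 1/825389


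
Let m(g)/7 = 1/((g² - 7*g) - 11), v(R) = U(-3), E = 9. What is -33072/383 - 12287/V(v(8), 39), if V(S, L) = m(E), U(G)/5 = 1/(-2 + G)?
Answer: -4738993/383 ≈ -12373.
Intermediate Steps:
U(G) = 5/(-2 + G)
v(R) = -1 (v(R) = 5/(-2 - 3) = 5/(-5) = 5*(-⅕) = -1)
m(g) = 7/(-11 + g² - 7*g) (m(g) = 7/((g² - 7*g) - 11) = 7/(-11 + g² - 7*g))
V(S, L) = 1 (V(S, L) = 7/(-11 + 9² - 7*9) = 7/(-11 + 81 - 63) = 7/7 = 7*(⅐) = 1)
-33072/383 - 12287/V(v(8), 39) = -33072/383 - 12287/1 = -33072*1/383 - 12287*1 = -33072/383 - 12287 = -4738993/383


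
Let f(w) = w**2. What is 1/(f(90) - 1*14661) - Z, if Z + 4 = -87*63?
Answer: 35987084/6561 ≈ 5485.0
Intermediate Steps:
Z = -5485 (Z = -4 - 87*63 = -4 - 5481 = -5485)
1/(f(90) - 1*14661) - Z = 1/(90**2 - 1*14661) - 1*(-5485) = 1/(8100 - 14661) + 5485 = 1/(-6561) + 5485 = -1/6561 + 5485 = 35987084/6561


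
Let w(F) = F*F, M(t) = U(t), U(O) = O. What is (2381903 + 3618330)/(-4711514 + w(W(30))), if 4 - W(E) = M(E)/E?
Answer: -6000233/4711505 ≈ -1.2735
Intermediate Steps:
M(t) = t
W(E) = 3 (W(E) = 4 - E/E = 4 - 1*1 = 4 - 1 = 3)
w(F) = F²
(2381903 + 3618330)/(-4711514 + w(W(30))) = (2381903 + 3618330)/(-4711514 + 3²) = 6000233/(-4711514 + 9) = 6000233/(-4711505) = 6000233*(-1/4711505) = -6000233/4711505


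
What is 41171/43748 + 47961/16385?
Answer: 2772784663/716810980 ≈ 3.8682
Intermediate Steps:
41171/43748 + 47961/16385 = 2772784663/716810980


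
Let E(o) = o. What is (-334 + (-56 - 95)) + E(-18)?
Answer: -503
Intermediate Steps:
(-334 + (-56 - 95)) + E(-18) = (-334 + (-56 - 95)) - 18 = (-334 - 151) - 18 = -485 - 18 = -503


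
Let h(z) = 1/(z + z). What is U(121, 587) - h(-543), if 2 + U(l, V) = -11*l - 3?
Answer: -1450895/1086 ≈ -1336.0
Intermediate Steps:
U(l, V) = -5 - 11*l (U(l, V) = -2 + (-11*l - 3) = -2 + (-3 - 11*l) = -5 - 11*l)
h(z) = 1/(2*z)
U(121, 587) - h(-543) = (-5 - 11*121) - 1/(2*(-543)) = (-5 - 1331) - (-1)/(2*543) = -1336 - 1*(-1/1086) = -1336 + 1/1086 = -1450895/1086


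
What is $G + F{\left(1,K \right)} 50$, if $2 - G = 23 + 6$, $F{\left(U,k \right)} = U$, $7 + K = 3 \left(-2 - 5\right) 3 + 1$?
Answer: $23$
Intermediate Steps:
$K = -69$ ($K = -7 + \left(3 \left(-2 - 5\right) 3 + 1\right) = -7 + \left(3 \left(-7\right) 3 + 1\right) = -7 + \left(\left(-21\right) 3 + 1\right) = -7 + \left(-63 + 1\right) = -7 - 62 = -69$)
$G = -27$ ($G = 2 - \left(23 + 6\right) = 2 - 29 = -27$)
$G + F{\left(1,K \right)} 50 = -27 + 1 \cdot 50 = -27 + 50 = 23$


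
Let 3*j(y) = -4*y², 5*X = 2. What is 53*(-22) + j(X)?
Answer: -87466/75 ≈ -1166.2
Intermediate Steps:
X = ⅖ (X = (⅕)*2 = ⅖ ≈ 0.40000)
j(y) = -4*y²/3 (j(y) = (-4*y²)/3 = -4*y²/3)
53*(-22) + j(X) = 53*(-22) - 4*(⅖)²/3 = -1166 - 4/3*4/25 = -1166 - 16/75 = -87466/75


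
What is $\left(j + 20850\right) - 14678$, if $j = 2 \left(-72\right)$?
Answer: $6028$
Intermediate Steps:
$j = -144$
$\left(j + 20850\right) - 14678 = \left(-144 + 20850\right) - 14678 = 20706 - 14678 = 6028$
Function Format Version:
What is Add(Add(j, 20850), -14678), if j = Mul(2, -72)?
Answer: 6028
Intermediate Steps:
j = -144
Add(Add(j, 20850), -14678) = Add(Add(-144, 20850), -14678) = Add(20706, -14678) = 6028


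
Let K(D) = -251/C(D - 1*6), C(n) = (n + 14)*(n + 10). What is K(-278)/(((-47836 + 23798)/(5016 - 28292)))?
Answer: -1460569/444582810 ≈ -0.0032853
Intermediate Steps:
C(n) = (10 + n)*(14 + n) (C(n) = (14 + n)*(10 + n) = (10 + n)*(14 + n))
K(D) = -251/(-4 + (-6 + D)**2 + 24*D) (K(D) = -251/(140 + (D - 1*6)**2 + 24*(D - 1*6)) = -251/(140 + (D - 6)**2 + 24*(D - 6)) = -251/(140 + (-6 + D)**2 + 24*(-6 + D)) = -251/(140 + (-6 + D)**2 + (-144 + 24*D)) = -251/(-4 + (-6 + D)**2 + 24*D))
K(-278)/(((-47836 + 23798)/(5016 - 28292))) = (-251/(32 + (-278)**2 + 12*(-278)))/(((-47836 + 23798)/(5016 - 28292))) = (-251/(32 + 77284 - 3336))/((-24038/(-23276))) = (-251/73980)/((-24038*(-1/23276))) = (-251*1/73980)/(12019/11638) = -251/73980*11638/12019 = -1460569/444582810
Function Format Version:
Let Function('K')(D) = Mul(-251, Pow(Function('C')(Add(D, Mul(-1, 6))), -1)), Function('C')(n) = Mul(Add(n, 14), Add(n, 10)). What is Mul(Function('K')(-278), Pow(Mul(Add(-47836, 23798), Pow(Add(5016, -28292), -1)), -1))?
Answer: Rational(-1460569, 444582810) ≈ -0.0032853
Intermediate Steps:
Function('C')(n) = Mul(Add(10, n), Add(14, n)) (Function('C')(n) = Mul(Add(14, n), Add(10, n)) = Mul(Add(10, n), Add(14, n)))
Function('K')(D) = Mul(-251, Pow(Add(-4, Pow(Add(-6, D), 2), Mul(24, D)), -1)) (Function('K')(D) = Mul(-251, Pow(Add(140, Pow(Add(D, Mul(-1, 6)), 2), Mul(24, Add(D, Mul(-1, 6)))), -1)) = Mul(-251, Pow(Add(140, Pow(Add(D, -6), 2), Mul(24, Add(D, -6))), -1)) = Mul(-251, Pow(Add(140, Pow(Add(-6, D), 2), Mul(24, Add(-6, D))), -1)) = Mul(-251, Pow(Add(140, Pow(Add(-6, D), 2), Add(-144, Mul(24, D))), -1)) = Mul(-251, Pow(Add(-4, Pow(Add(-6, D), 2), Mul(24, D)), -1)))
Mul(Function('K')(-278), Pow(Mul(Add(-47836, 23798), Pow(Add(5016, -28292), -1)), -1)) = Mul(Mul(-251, Pow(Add(32, Pow(-278, 2), Mul(12, -278)), -1)), Pow(Mul(Add(-47836, 23798), Pow(Add(5016, -28292), -1)), -1)) = Mul(Mul(-251, Pow(Add(32, 77284, -3336), -1)), Pow(Mul(-24038, Pow(-23276, -1)), -1)) = Mul(Mul(-251, Pow(73980, -1)), Pow(Mul(-24038, Rational(-1, 23276)), -1)) = Mul(Mul(-251, Rational(1, 73980)), Pow(Rational(12019, 11638), -1)) = Mul(Rational(-251, 73980), Rational(11638, 12019)) = Rational(-1460569, 444582810)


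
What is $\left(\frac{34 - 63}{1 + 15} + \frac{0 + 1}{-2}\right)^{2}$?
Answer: $\frac{1369}{256} \approx 5.3477$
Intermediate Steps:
$\left(\frac{34 - 63}{1 + 15} + \frac{0 + 1}{-2}\right)^{2} = \left(- \frac{29}{16} - \frac{1}{2}\right)^{2} = \left(- \frac{37}{16}\right)^{2} = \frac{1369}{256}$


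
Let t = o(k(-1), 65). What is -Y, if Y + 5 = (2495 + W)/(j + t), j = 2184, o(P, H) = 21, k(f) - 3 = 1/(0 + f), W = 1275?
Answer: 1451/441 ≈ 3.2902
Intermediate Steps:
k(f) = 3 + 1/f (k(f) = 3 + 1/(0 + f) = 3 + 1/f)
t = 21
Y = -1451/441 (Y = -5 + (2495 + 1275)/(2184 + 21) = -5 + 3770/2205 = -5 + 3770*(1/2205) = -5 + 754/441 = -1451/441 ≈ -3.2902)
-Y = -1*(-1451/441) = 1451/441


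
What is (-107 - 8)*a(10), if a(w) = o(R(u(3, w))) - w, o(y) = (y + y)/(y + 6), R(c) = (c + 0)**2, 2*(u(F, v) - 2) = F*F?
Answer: 183080/193 ≈ 948.60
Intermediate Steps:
u(F, v) = 2 + F**2/2 (u(F, v) = 2 + (F*F)/2 = 2 + F**2/2)
R(c) = c**2
o(y) = 2*y/(6 + y) (o(y) = (2*y)/(6 + y) = 2*y/(6 + y))
a(w) = 338/193 - w (a(w) = 2*(2 + (1/2)*3**2)**2/(6 + (2 + (1/2)*3**2)**2) - w = 2*(2 + (1/2)*9)**2/(6 + (2 + (1/2)*9)**2) - w = 2*(2 + 9/2)**2/(6 + (2 + 9/2)**2) - w = 2*(13/2)**2/(6 + (13/2)**2) - w = 2*(169/4)/(6 + 169/4) - w = 2*(169/4)/(193/4) - w = 2*(169/4)*(4/193) - w = 338/193 - w)
(-107 - 8)*a(10) = (-107 - 8)*(338/193 - 1*10) = -115*(338/193 - 10) = -115*(-1592/193) = 183080/193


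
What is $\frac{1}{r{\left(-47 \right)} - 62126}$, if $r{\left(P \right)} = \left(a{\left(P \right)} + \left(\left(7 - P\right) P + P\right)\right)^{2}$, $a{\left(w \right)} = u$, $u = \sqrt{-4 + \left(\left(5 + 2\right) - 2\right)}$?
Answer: $\frac{1}{6614930} \approx 1.5117 \cdot 10^{-7}$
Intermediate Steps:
$u = 1$ ($u = \sqrt{-4 + \left(7 - 2\right)} = \sqrt{-4 + 5} = \sqrt{1} = 1$)
$a{\left(w \right)} = 1$
$r{\left(P \right)} = \left(1 + P + P \left(7 - P\right)\right)^{2}$ ($r{\left(P \right)} = \left(1 + \left(\left(7 - P\right) P + P\right)\right)^{2} = \left(1 + \left(P \left(7 - P\right) + P\right)\right)^{2} = \left(1 + \left(P + P \left(7 - P\right)\right)\right)^{2} = \left(1 + P + P \left(7 - P\right)\right)^{2}$)
$\frac{1}{r{\left(-47 \right)} - 62126} = \frac{1}{\left(1 - \left(-47\right)^{2} + 8 \left(-47\right)\right)^{2} - 62126} = \frac{1}{\left(1 - 2209 - 376\right)^{2} - 62126} = \frac{1}{\left(-2584\right)^{2} - 62126} = \frac{1}{6677056 - 62126} = \frac{1}{6614930}$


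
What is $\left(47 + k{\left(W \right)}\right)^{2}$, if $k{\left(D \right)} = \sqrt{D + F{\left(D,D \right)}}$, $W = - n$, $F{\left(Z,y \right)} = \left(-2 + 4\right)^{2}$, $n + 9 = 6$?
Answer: $\left(47 + \sqrt{7}\right)^{2} \approx 2464.7$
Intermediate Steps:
$n = -3$ ($n = -9 + 6 = -3$)
$F{\left(Z,y \right)} = 4$ ($F{\left(Z,y \right)} = 2^{2} = 4$)
$W = 3$ ($W = \left(-1\right) \left(-3\right) = 3$)
$k{\left(D \right)} = \sqrt{4 + D}$ ($k{\left(D \right)} = \sqrt{D + 4} = \sqrt{4 + D}$)
$\left(47 + k{\left(W \right)}\right)^{2} = \left(47 + \sqrt{4 + 3}\right)^{2} = \left(47 + \sqrt{7}\right)^{2}$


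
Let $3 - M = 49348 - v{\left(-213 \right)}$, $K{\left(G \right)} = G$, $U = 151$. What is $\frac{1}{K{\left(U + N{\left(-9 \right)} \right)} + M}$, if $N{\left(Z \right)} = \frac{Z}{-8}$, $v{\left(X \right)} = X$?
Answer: $- \frac{8}{395247} \approx -2.024 \cdot 10^{-5}$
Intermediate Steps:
$N{\left(Z \right)} = - \frac{Z}{8}$ ($N{\left(Z \right)} = Z \left(- \frac{1}{8}\right) = - \frac{Z}{8}$)
$M = -49558$ ($M = 3 - \left(49348 - -213\right) = 3 - \left(49348 + 213\right) = 3 - 49561 = -49558$)
$\frac{1}{K{\left(U + N{\left(-9 \right)} \right)} + M} = \frac{1}{\left(151 - - \frac{9}{8}\right) - 49558} = \frac{1}{\left(151 + \frac{9}{8}\right) - 49558} = \frac{1}{\frac{1217}{8} - 49558} = \frac{1}{- \frac{395247}{8}} = - \frac{8}{395247}$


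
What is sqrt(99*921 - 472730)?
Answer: I*sqrt(381551) ≈ 617.7*I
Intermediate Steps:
sqrt(99*921 - 472730) = sqrt(91179 - 472730) = sqrt(-381551) = I*sqrt(381551)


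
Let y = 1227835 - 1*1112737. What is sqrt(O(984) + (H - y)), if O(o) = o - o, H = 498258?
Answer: 2*sqrt(95790) ≈ 619.00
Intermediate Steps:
y = 115098 (y = 1227835 - 1112737 = 115098)
O(o) = 0 (O(o) = o - o = 0)
sqrt(O(984) + (H - y)) = sqrt(0 + (498258 - 1*115098)) = sqrt(0 + (498258 - 115098)) = sqrt(0 + 383160) = sqrt(383160) = 2*sqrt(95790)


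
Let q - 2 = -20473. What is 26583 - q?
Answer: 47054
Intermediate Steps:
q = -20471 (q = 2 - 20473 = -20471)
26583 - q = 26583 - 1*(-20471) = 26583 + 20471 = 47054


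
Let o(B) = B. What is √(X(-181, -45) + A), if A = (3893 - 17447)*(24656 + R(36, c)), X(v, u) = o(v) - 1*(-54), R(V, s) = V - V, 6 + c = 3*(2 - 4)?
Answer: I*√334187551 ≈ 18281.0*I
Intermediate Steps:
c = -12 (c = -6 + 3*(2 - 4) = -6 + 3*(-2) = -6 - 6 = -12)
R(V, s) = 0
X(v, u) = 54 + v (X(v, u) = v - 1*(-54) = v + 54 = 54 + v)
A = -334187424 (A = (3893 - 17447)*(24656 + 0) = -13554*24656 = -334187424)
√(X(-181, -45) + A) = √((54 - 181) - 334187424) = √(-127 - 334187424) = √(-334187551) = I*√334187551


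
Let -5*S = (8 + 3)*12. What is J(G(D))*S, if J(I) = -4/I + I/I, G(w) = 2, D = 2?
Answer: 132/5 ≈ 26.400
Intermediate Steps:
J(I) = 1 - 4/I (J(I) = -4/I + 1 = 1 - 4/I)
S = -132/5 (S = -(8 + 3)*12/5 = -11*12/5 = -1/5*132 = -132/5 ≈ -26.400)
J(G(D))*S = ((-4 + 2)/2)*(-132/5) = ((1/2)*(-2))*(-132/5) = -1*(-132/5) = 132/5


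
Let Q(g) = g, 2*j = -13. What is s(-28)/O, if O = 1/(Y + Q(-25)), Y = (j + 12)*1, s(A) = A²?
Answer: -15288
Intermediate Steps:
j = -13/2 (j = (½)*(-13) = -13/2 ≈ -6.5000)
Y = 11/2 (Y = (-13/2 + 12)*1 = (11/2)*1 = 11/2 ≈ 5.5000)
O = -2/39 (O = 1/(11/2 - 25) = 1/(-39/2) = -2/39 ≈ -0.051282)
s(-28)/O = (-28)²/(-2/39) = 784*(-39/2) = -15288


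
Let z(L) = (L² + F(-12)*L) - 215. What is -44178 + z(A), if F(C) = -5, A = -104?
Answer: -33057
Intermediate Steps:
z(L) = -215 + L² - 5*L (z(L) = (L² - 5*L) - 215 = -215 + L² - 5*L)
-44178 + z(A) = -44178 + (-215 + (-104)² - 5*(-104)) = -44178 + (-215 + 10816 + 520) = -44178 + 11121 = -33057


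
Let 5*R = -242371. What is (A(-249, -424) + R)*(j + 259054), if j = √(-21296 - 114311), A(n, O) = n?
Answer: -63109699264/5 - 243616*I*√135607/5 ≈ -1.2622e+10 - 1.7942e+7*I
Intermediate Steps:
R = -242371/5 (R = (⅕)*(-242371) = -242371/5 ≈ -48474.)
j = I*√135607 (j = √(-135607) = I*√135607 ≈ 368.25*I)
(A(-249, -424) + R)*(j + 259054) = (-249 - 242371/5)*(I*√135607 + 259054) = -243616*(259054 + I*√135607)/5 = -63109699264/5 - 243616*I*√135607/5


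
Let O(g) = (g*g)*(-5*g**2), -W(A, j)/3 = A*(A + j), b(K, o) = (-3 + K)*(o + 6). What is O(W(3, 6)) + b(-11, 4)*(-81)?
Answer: -215222265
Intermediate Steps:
b(K, o) = (-3 + K)*(6 + o)
W(A, j) = -3*A*(A + j)
O(g) = -5*g**4 (O(g) = g**2*(-5*g**2) = -5*g**4)
O(W(3, 6)) + b(-11, 4)*(-81) = -5*6561*(3 + 6)**4 + (-18 - 3*4 + 6*(-11) - 11*4)*(-81) = -5*(-3*3*9)**4 + (-18 - 12 - 66 - 44)*(-81) = -5*(-81)**4 - 140*(-81) = -5*43046721 + 11340 = -215233605 + 11340 = -215222265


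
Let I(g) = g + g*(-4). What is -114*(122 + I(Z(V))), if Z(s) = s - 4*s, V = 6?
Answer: -20064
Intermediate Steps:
Z(s) = -3*s
I(g) = -3*g (I(g) = g - 4*g = -3*g)
-114*(122 + I(Z(V))) = -114*(122 - (-9)*6) = -114*(122 - 3*(-18)) = -114*(122 + 54) = -114*176 = -20064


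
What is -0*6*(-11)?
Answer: 0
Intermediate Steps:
-0*6*(-11) = -33*0*(-11) = 0*(-11) = 0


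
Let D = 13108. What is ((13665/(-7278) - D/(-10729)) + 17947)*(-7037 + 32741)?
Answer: 6003392671231452/13014277 ≈ 4.6129e+8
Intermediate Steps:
((13665/(-7278) - D/(-10729)) + 17947)*(-7037 + 32741) = ((13665/(-7278) - 1*13108/(-10729)) + 17947)*(-7037 + 32741) = ((13665*(-1/7278) - 13108*(-1/10729)) + 17947)*25704 = ((-4555/2426 + 13108/10729) + 17947)*25704 = (-17070587/26028554 + 17947)*25704 = (467117388051/26028554)*25704 = 6003392671231452/13014277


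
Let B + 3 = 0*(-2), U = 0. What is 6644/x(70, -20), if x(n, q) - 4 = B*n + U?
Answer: -3322/103 ≈ -32.252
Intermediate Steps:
B = -3 (B = -3 + 0*(-2) = -3 + 0 = -3)
x(n, q) = 4 - 3*n (x(n, q) = 4 + (-3*n + 0) = 4 - 3*n)
6644/x(70, -20) = 6644/(4 - 3*70) = 6644/(4 - 210) = 6644/(-206) = 6644*(-1/206) = -3322/103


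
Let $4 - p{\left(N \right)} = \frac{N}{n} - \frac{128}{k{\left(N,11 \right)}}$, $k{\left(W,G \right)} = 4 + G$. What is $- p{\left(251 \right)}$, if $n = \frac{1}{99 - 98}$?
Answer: $\frac{3577}{15} \approx 238.47$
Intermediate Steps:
$n = 1$ ($n = 1^{-1} = 1$)
$p{\left(N \right)} = \frac{188}{15} - N$ ($p{\left(N \right)} = 4 - \left(\frac{N}{1} - \frac{128}{4 + 11}\right) = 4 - \left(N 1 - \frac{128}{15}\right) = 4 - \left(N - \frac{128}{15}\right) = 4 - \left(- \frac{128}{15} + N\right) = \frac{188}{15} - N$)
$- p{\left(251 \right)} = - (\frac{188}{15} - 251) = \left(-1\right) \left(- \frac{3577}{15}\right) = \frac{3577}{15}$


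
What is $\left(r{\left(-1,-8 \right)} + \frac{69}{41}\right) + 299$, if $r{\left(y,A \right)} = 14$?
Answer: $\frac{12902}{41} \approx 314.68$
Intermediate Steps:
$\left(r{\left(-1,-8 \right)} + \frac{69}{41}\right) + 299 = \left(14 + \frac{69}{41}\right) + 299 = \frac{643}{41} + 299 = \frac{12902}{41}$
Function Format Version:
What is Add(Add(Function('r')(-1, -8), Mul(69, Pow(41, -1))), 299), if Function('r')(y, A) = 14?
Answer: Rational(12902, 41) ≈ 314.68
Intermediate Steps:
Add(Add(Function('r')(-1, -8), Mul(69, Pow(41, -1))), 299) = Add(Add(14, Mul(69, Pow(41, -1))), 299) = Add(Add(14, Mul(69, Rational(1, 41))), 299) = Add(Add(14, Rational(69, 41)), 299) = Add(Rational(643, 41), 299) = Rational(12902, 41)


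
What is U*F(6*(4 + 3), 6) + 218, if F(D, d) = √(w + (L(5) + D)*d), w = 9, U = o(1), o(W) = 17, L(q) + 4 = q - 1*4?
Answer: 218 + 153*√3 ≈ 483.00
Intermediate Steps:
L(q) = -8 + q (L(q) = -4 + (q - 1*4) = -4 + (q - 4) = -4 + (-4 + q) = -8 + q)
U = 17
F(D, d) = √(9 + d*(-3 + D)) (F(D, d) = √(9 + ((-8 + 5) + D)*d) = √(9 + (-3 + D)*d) = √(9 + d*(-3 + D)))
U*F(6*(4 + 3), 6) + 218 = 17*√(9 - 3*6 + (6*(4 + 3))*6) + 218 = 17*√(9 - 18 + (6*7)*6) + 218 = 17*√(9 - 18 + 42*6) + 218 = 17*√(9 - 18 + 252) + 218 = 17*√243 + 218 = 17*(9*√3) + 218 = 153*√3 + 218 = 218 + 153*√3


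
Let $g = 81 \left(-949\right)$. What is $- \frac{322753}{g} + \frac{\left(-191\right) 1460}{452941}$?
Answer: $\frac{124752377233}{34817121729} \approx 3.5831$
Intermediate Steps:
$g = -76869$
$- \frac{322753}{g} + \frac{\left(-191\right) 1460}{452941} = - \frac{322753}{-76869} + \frac{\left(-191\right) 1460}{452941} = \left(-322753\right) \left(- \frac{1}{76869}\right) - \frac{278860}{452941} = \frac{322753}{76869} - \frac{278860}{452941} = \frac{124752377233}{34817121729}$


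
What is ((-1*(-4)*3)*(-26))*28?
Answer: -8736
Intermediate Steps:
((-1*(-4)*3)*(-26))*28 = ((4*3)*(-26))*28 = (12*(-26))*28 = -312*28 = -8736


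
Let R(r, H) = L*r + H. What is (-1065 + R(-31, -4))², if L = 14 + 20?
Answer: 4507129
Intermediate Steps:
L = 34
R(r, H) = H + 34*r (R(r, H) = 34*r + H = H + 34*r)
(-1065 + R(-31, -4))² = (-1065 + (-4 + 34*(-31)))² = (-1065 + (-4 - 1054))² = (-1065 - 1058)² = (-2123)² = 4507129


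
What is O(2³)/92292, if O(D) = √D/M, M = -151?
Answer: -√2/6968046 ≈ -2.0296e-7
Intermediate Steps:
O(D) = -√D/151 (O(D) = √D/(-151) = -√D/151)
O(2³)/92292 = -2*√2/151/92292 = -2*√2/151*(1/92292) = -√2/6968046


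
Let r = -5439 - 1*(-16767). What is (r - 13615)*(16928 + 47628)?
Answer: -147639572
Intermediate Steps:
r = 11328 (r = -5439 + 16767 = 11328)
(r - 13615)*(16928 + 47628) = (11328 - 13615)*(16928 + 47628) = -2287*64556 = -147639572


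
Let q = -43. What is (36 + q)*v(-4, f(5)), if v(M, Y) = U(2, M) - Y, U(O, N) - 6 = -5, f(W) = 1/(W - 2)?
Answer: -14/3 ≈ -4.6667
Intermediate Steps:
f(W) = 1/(-2 + W)
U(O, N) = 1 (U(O, N) = 6 - 5 = 1)
v(M, Y) = 1 - Y
(36 + q)*v(-4, f(5)) = (36 - 43)*(1 - 1/(-2 + 5)) = -7*(1 - 1/3) = -7*(1 - 1*⅓) = -7*(1 - ⅓) = -7*⅔ = -14/3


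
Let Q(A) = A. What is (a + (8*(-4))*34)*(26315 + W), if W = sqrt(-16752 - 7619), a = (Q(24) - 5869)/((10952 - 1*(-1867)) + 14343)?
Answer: -777821427815/27162 - 29558101*I*sqrt(24371)/27162 ≈ -2.8636e+7 - 1.6988e+5*I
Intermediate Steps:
a = -5845/27162 (a = (24 - 5869)/((10952 - 1*(-1867)) + 14343) = -5845/((10952 + 1867) + 14343) = -5845/(12819 + 14343) = -5845/27162 ≈ -0.21519)
W = I*sqrt(24371) (W = sqrt(-24371) = I*sqrt(24371) ≈ 156.11*I)
(a + (8*(-4))*34)*(26315 + W) = (-5845/27162 + (8*(-4))*34)*(26315 + I*sqrt(24371)) = (-5845/27162 - 32*34)*(26315 + I*sqrt(24371)) = (-5845/27162 - 1088)*(26315 + I*sqrt(24371)) = -29558101*(26315 + I*sqrt(24371))/27162 = -777821427815/27162 - 29558101*I*sqrt(24371)/27162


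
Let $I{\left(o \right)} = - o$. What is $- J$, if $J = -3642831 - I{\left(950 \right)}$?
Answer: $3641881$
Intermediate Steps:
$J = -3641881$ ($J = -3642831 - \left(-1\right) 950 = -3642831 - -950 = -3642831 + 950 = -3641881$)
$- J = \left(-1\right) \left(-3641881\right) = 3641881$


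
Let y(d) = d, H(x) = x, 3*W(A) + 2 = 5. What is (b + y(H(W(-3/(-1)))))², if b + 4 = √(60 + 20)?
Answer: 89 - 24*√5 ≈ 35.334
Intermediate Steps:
W(A) = 1 (W(A) = -⅔ + (⅓)*5 = -⅔ + 5/3 = 1)
b = -4 + 4*√5 (b = -4 + √(60 + 20) = -4 + √80 = -4 + 4*√5 ≈ 4.9443)
(b + y(H(W(-3/(-1)))))² = ((-4 + 4*√5) + 1)² = (-3 + 4*√5)²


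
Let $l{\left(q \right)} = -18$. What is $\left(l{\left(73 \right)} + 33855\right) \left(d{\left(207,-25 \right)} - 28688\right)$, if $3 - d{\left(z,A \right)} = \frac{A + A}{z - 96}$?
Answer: $- \frac{35912166815}{37} \approx -9.706 \cdot 10^{8}$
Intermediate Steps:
$d{\left(z,A \right)} = 3 - \frac{2 A}{-96 + z}$ ($d{\left(z,A \right)} = 3 - \frac{A + A}{z - 96} = 3 - \frac{2 A}{-96 + z}$)
$\left(l{\left(73 \right)} + 33855\right) \left(d{\left(207,-25 \right)} - 28688\right) = \left(-18 + 33855\right) \left(\frac{-288 - -50 + 3 \cdot 207}{-96 + 207} - 28688\right) = 33837 \left(\frac{-288 + 50 + 621}{111} - 28688\right) = 33837 \left(\frac{1}{111} \cdot 383 - 28688\right) = 33837 \left(\frac{383}{111} - 28688\right) = 33837 \left(- \frac{3183985}{111}\right) = - \frac{35912166815}{37}$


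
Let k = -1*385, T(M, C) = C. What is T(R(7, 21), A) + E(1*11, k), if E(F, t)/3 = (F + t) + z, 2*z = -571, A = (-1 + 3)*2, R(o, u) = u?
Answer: -3949/2 ≈ -1974.5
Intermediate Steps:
A = 4 (A = 2*2 = 4)
z = -571/2 (z = (1/2)*(-571) = -571/2 ≈ -285.50)
k = -385
E(F, t) = -1713/2 + 3*F + 3*t (E(F, t) = 3*((F + t) - 571/2) = 3*(-571/2 + F + t) = -1713/2 + 3*F + 3*t)
T(R(7, 21), A) + E(1*11, k) = 4 + (-1713/2 + 3*(1*11) + 3*(-385)) = 4 + (-1713/2 + 3*11 - 1155) = 4 + (-1713/2 + 33 - 1155) = 4 - 3957/2 = -3949/2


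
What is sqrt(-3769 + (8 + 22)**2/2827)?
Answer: I*sqrt(30119036101)/2827 ≈ 61.39*I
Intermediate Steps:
sqrt(-3769 + (8 + 22)**2/2827) = sqrt(-3769 + 30**2*(1/2827)) = sqrt(-3769 + 900*(1/2827)) = sqrt(-3769 + 900/2827) = sqrt(-10654063/2827) = I*sqrt(30119036101)/2827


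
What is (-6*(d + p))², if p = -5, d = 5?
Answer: 0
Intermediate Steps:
(-6*(d + p))² = (-6*(5 - 5))² = (-6*0)² = 0² = 0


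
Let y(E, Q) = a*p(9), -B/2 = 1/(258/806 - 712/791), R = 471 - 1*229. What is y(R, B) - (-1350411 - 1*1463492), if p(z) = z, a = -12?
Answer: 2813795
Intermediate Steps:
R = 242 (R = 471 - 229 = 242)
B = 637546/184897 (B = -2/(258/806 - 712/791) = -2/(258*(1/806) - 712*1/791) = -2/(129/403 - 712/791) = -2/(-184897/318773) = -2*(-318773/184897) = 637546/184897 ≈ 3.4481)
y(E, Q) = -108 (y(E, Q) = -12*9 = -108)
y(R, B) - (-1350411 - 1*1463492) = -108 - (-1350411 - 1*1463492) = -108 - (-1350411 - 1463492) = -108 - 1*(-2813903) = -108 + 2813903 = 2813795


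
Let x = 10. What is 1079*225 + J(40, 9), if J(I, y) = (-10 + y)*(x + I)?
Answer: 242725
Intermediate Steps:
J(I, y) = (-10 + y)*(10 + I)
1079*225 + J(40, 9) = 1079*225 + (-100 - 10*40 + 10*9 + 40*9) = 242775 + (-100 - 400 + 90 + 360) = 242775 - 50 = 242725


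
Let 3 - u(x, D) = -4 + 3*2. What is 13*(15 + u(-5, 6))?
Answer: 208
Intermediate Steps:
u(x, D) = 1 (u(x, D) = 3 - (-4 + 3*2) = 3 - (-4 + 6) = 3 - 1*2 = 3 - 2 = 1)
13*(15 + u(-5, 6)) = 13*(15 + 1) = 13*16 = 208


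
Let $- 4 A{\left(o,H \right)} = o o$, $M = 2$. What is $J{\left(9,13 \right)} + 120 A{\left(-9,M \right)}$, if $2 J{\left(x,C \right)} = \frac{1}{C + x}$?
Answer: $- \frac{106919}{44} \approx -2430.0$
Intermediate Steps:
$A{\left(o,H \right)} = - \frac{o^{2}}{4}$ ($A{\left(o,H \right)} = - \frac{o o}{4} = - \frac{o^{2}}{4}$)
$J{\left(x,C \right)} = \frac{1}{2 \left(C + x\right)}$
$J{\left(9,13 \right)} + 120 A{\left(-9,M \right)} = \frac{1}{2 \left(13 + 9\right)} + 120 \left(- \frac{\left(-9\right)^{2}}{4}\right) = \frac{1}{2 \cdot 22} + 120 \left(\left(- \frac{1}{4}\right) 81\right) = \frac{1}{2} \cdot \frac{1}{22} + 120 \left(- \frac{81}{4}\right) = \frac{1}{44} - 2430 = - \frac{106919}{44}$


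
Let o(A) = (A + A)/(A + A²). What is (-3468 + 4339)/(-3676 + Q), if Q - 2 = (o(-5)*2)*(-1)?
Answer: -871/3673 ≈ -0.23714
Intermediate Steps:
o(A) = 2*A/(A + A²) (o(A) = (2*A)/(A + A²) = 2*A/(A + A²))
Q = 3 (Q = 2 + ((2/(1 - 5))*2)*(-1) = 2 + ((2/(-4))*2)*(-1) = 2 + ((2*(-¼))*2)*(-1) = 2 - ½*2*(-1) = 2 - 1*(-1) = 2 + 1 = 3)
(-3468 + 4339)/(-3676 + Q) = (-3468 + 4339)/(-3676 + 3) = 871/(-3673) = 871*(-1/3673) = -871/3673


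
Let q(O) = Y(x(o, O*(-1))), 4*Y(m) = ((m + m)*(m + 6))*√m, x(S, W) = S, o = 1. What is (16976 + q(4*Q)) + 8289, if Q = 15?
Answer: 50537/2 ≈ 25269.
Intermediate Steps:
Y(m) = m^(3/2)*(6 + m)/2 (Y(m) = (((m + m)*(m + 6))*√m)/4 = (((2*m)*(6 + m))*√m)/4 = ((2*m*(6 + m))*√m)/4 = (2*m^(3/2)*(6 + m))/4 = m^(3/2)*(6 + m)/2)
q(O) = 7/2 (q(O) = 1^(3/2)*(6 + 1)/2 = (½)*1*7 = 7/2)
(16976 + q(4*Q)) + 8289 = (16976 + 7/2) + 8289 = 33959/2 + 8289 = 50537/2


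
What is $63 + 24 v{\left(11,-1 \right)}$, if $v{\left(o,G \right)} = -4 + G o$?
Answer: $-297$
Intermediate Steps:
$63 + 24 v{\left(11,-1 \right)} = 63 + 24 \left(-4 - 11\right) = 63 + 24 \left(-15\right) = 63 - 360 = -297$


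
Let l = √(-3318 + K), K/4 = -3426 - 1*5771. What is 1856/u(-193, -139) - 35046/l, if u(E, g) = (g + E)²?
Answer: 116/6889 + 1593*I*√40106/1823 ≈ 0.016838 + 175.0*I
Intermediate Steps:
K = -36788 (K = 4*(-3426 - 1*5771) = 4*(-3426 - 5771) = 4*(-9197) = -36788)
l = I*√40106 (l = √(-3318 - 36788) = √(-40106) = I*√40106 ≈ 200.26*I)
u(E, g) = (E + g)²
1856/u(-193, -139) - 35046/l = 1856/((-193 - 139)²) - 35046*(-I*√40106/40106) = 1856/((-332)²) - (-1593)*I*√40106/1823 = 1856/110224 + 1593*I*√40106/1823 = 1856*(1/110224) + 1593*I*√40106/1823 = 116/6889 + 1593*I*√40106/1823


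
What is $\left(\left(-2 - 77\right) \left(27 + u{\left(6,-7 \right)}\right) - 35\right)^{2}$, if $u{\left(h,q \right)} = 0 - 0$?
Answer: $4700224$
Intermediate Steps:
$u{\left(h,q \right)} = 0$ ($u{\left(h,q \right)} = 0 + 0 = 0$)
$\left(\left(-2 - 77\right) \left(27 + u{\left(6,-7 \right)}\right) - 35\right)^{2} = \left(\left(-2 - 77\right) \left(27 + 0\right) - 35\right)^{2} = \left(\left(-79\right) 27 - 35\right)^{2} = \left(-2133 - 35\right)^{2} = \left(-2168\right)^{2} = 4700224$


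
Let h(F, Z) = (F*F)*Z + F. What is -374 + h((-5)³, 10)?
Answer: 155751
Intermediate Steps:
h(F, Z) = F + Z*F² (h(F, Z) = F²*Z + F = Z*F² + F = F + Z*F²)
-374 + h((-5)³, 10) = -374 + (-5)³*(1 + (-5)³*10) = -374 - 125*(1 - 125*10) = -374 - 125*(1 - 1250) = -374 - 125*(-1249) = -374 + 156125 = 155751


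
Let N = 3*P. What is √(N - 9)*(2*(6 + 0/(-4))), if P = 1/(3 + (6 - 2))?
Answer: 24*I*√105/7 ≈ 35.132*I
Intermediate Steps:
P = ⅐ (P = 1/(3 + 4) = 1/7 = ⅐ ≈ 0.14286)
N = 3/7 (N = 3*(⅐) = 3/7 ≈ 0.42857)
√(N - 9)*(2*(6 + 0/(-4))) = √(3/7 - 9)*(2*(6 + 0/(-4))) = √(-60/7)*(2*(6 + 0*(-¼))) = (2*I*√105/7)*(2*(6 + 0)) = (2*I*√105/7)*(2*6) = (2*I*√105/7)*12 = 24*I*√105/7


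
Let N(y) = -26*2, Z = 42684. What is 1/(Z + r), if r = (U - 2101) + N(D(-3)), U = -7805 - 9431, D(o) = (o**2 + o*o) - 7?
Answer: 1/23295 ≈ 4.2928e-5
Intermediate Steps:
D(o) = -7 + 2*o**2 (D(o) = (o**2 + o**2) - 7 = 2*o**2 - 7 = -7 + 2*o**2)
N(y) = -52
U = -17236
r = -19389 (r = (-17236 - 2101) - 52 = -19337 - 52 = -19389)
1/(Z + r) = 1/(42684 - 19389) = 1/23295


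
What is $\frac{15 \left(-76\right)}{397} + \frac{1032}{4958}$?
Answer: $- \frac{2621208}{984163} \approx -2.6634$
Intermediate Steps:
$\frac{15 \left(-76\right)}{397} + \frac{1032}{4958} = \left(-1140\right) \frac{1}{397} + 1032 \cdot \frac{1}{4958} = - \frac{1140}{397} + \frac{516}{2479} = - \frac{2621208}{984163}$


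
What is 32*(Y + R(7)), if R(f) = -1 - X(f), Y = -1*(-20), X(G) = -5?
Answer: 768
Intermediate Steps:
Y = 20
R(f) = 4 (R(f) = -1 - 1*(-5) = -1 + 5 = 4)
32*(Y + R(7)) = 32*(20 + 4) = 32*24 = 768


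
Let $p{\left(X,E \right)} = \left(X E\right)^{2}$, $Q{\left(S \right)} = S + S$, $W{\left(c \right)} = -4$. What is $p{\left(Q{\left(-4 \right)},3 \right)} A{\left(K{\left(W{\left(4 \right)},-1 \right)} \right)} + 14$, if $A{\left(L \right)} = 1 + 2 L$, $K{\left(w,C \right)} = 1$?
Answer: $1742$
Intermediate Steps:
$Q{\left(S \right)} = 2 S$
$p{\left(X,E \right)} = E^{2} X^{2}$ ($p{\left(X,E \right)} = \left(E X\right)^{2} = E^{2} X^{2}$)
$p{\left(Q{\left(-4 \right)},3 \right)} A{\left(K{\left(W{\left(4 \right)},-1 \right)} \right)} + 14 = 3^{2} \left(2 \left(-4\right)\right)^{2} \left(1 + 2 \cdot 1\right) + 14 = 9 \left(-8\right)^{2} \left(1 + 2\right) + 14 = 9 \cdot 64 \cdot 3 + 14 = 576 \cdot 3 + 14 = 1728 + 14 = 1742$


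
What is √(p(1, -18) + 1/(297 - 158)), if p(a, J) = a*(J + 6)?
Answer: I*√231713/139 ≈ 3.4631*I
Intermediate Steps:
p(a, J) = a*(6 + J)
√(p(1, -18) + 1/(297 - 158)) = √(1*(6 - 18) + 1/(297 - 158)) = √(1*(-12) + 1/139) = √(-12 + 1/139) = √(-1667/139) = I*√231713/139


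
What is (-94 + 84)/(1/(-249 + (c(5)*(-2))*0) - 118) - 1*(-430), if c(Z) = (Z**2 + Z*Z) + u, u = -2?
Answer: 12637180/29383 ≈ 430.08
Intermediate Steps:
c(Z) = -2 + 2*Z**2 (c(Z) = (Z**2 + Z*Z) - 2 = (Z**2 + Z**2) - 2 = 2*Z**2 - 2 = -2 + 2*Z**2)
(-94 + 84)/(1/(-249 + (c(5)*(-2))*0) - 118) - 1*(-430) = (-94 + 84)/(1/(-249 + ((-2 + 2*5**2)*(-2))*0) - 118) - 1*(-430) = -10/(1/(-249 + ((-2 + 2*25)*(-2))*0) - 118) + 430 = -10/(1/(-249 + ((-2 + 50)*(-2))*0) - 118) + 430 = -10/(1/(-249 + (48*(-2))*0) - 118) + 430 = -10/(1/(-249 - 96*0) - 118) + 430 = -10/(1/(-249 + 0) - 118) + 430 = -10/(1/(-249) - 118) + 430 = -10/(-1/249 - 118) + 430 = -10/(-29383/249) + 430 = -10*(-249/29383) + 430 = 2490/29383 + 430 = 12637180/29383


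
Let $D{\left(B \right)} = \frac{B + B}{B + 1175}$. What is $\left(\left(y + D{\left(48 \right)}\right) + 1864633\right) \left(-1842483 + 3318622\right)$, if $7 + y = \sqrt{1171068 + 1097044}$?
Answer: $\frac{3366243017183466}{1223} + 41331892 \sqrt{2893} \approx 2.7547 \cdot 10^{12}$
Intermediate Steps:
$D{\left(B \right)} = \frac{2 B}{1175 + B}$
$y = -7 + 28 \sqrt{2893}$ ($y = -7 + \sqrt{1171068 + 1097044} = -7 + \sqrt{2268112} = -7 + 28 \sqrt{2893} \approx 1499.0$)
$\left(\left(y + D{\left(48 \right)}\right) + 1864633\right) \left(-1842483 + 3318622\right) = \left(\left(\left(-7 + 28 \sqrt{2893}\right) + 2 \cdot 48 \frac{1}{1175 + 48}\right) + 1864633\right) \left(-1842483 + 3318622\right) = \left(\left(\left(-7 + 28 \sqrt{2893}\right) + 2 \cdot 48 \cdot \frac{1}{1223}\right) + 1864633\right) 1476139 = \left(\left(\left(-7 + 28 \sqrt{2893}\right) + \frac{96}{1223}\right) + 1864633\right) 1476139 = \left(\left(- \frac{8465}{1223} + 28 \sqrt{2893}\right) + 1864633\right) 1476139 = \left(\frac{2280437694}{1223} + 28 \sqrt{2893}\right) 1476139 = \frac{3366243017183466}{1223} + 41331892 \sqrt{2893}$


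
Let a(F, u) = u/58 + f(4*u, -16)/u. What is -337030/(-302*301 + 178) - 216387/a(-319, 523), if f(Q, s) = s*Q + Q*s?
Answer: 570476253467/313043162 ≈ 1822.4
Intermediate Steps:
f(Q, s) = 2*Q*s (f(Q, s) = Q*s + Q*s = 2*Q*s)
a(F, u) = -128 + u/58 (a(F, u) = u/58 + (2*(4*u)*(-16))/u = u*(1/58) + (-128*u)/u = u/58 - 128 = -128 + u/58)
-337030/(-302*301 + 178) - 216387/a(-319, 523) = -337030/(-302*301 + 178) - 216387/(-128 + (1/58)*523) = -337030/(-90902 + 178) - 216387/(-128 + 523/58) = -337030/(-90724) - 216387/(-6901/58) = -337030*(-1/90724) - 216387*(-58/6901) = 168515/45362 + 12550446/6901 = 570476253467/313043162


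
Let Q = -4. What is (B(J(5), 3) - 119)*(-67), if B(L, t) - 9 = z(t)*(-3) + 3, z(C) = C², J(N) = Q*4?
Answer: 8978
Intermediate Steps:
J(N) = -16 (J(N) = -4*4 = -16)
B(L, t) = 12 - 3*t² (B(L, t) = 9 + (t²*(-3) + 3) = 9 + (-3*t² + 3) = 9 + (3 - 3*t²) = 12 - 3*t²)
(B(J(5), 3) - 119)*(-67) = ((12 - 3*3²) - 119)*(-67) = ((12 - 3*9) - 119)*(-67) = ((12 - 27) - 119)*(-67) = (-15 - 119)*(-67) = -134*(-67) = 8978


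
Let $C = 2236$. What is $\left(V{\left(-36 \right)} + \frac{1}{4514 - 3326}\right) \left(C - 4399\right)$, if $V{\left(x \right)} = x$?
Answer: $\frac{30835007}{396} \approx 77866.0$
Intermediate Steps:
$\left(V{\left(-36 \right)} + \frac{1}{4514 - 3326}\right) \left(C - 4399\right) = \left(-36 + \frac{1}{4514 - 3326}\right) \left(2236 - 4399\right) = \left(-36 + \frac{1}{1188}\right) \left(-2163\right) = \left(- \frac{42767}{1188}\right) \left(-2163\right) = \frac{30835007}{396}$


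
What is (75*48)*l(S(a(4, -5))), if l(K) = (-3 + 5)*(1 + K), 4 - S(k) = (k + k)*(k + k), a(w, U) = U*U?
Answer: -17964000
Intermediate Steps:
a(w, U) = U**2
S(k) = 4 - 4*k**2 (S(k) = 4 - (k + k)*(k + k) = 4 - 2*k*2*k = 4 - 4*k**2)
l(K) = 2 + 2*K (l(K) = 2*(1 + K) = 2 + 2*K)
(75*48)*l(S(a(4, -5))) = (75*48)*(2 + 2*(4 - 4*((-5)**2)**2)) = 3600*(2 + 2*(4 - 4*25**2)) = 3600*(2 + 2*(4 - 4*625)) = 3600*(2 + 2*(4 - 2500)) = 3600*(2 + 2*(-2496)) = 3600*(2 - 4992) = 3600*(-4990) = -17964000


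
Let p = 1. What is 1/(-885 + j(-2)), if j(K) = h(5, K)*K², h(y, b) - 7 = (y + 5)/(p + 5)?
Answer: -3/2551 ≈ -0.0011760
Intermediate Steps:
h(y, b) = 47/6 + y/6 (h(y, b) = 7 + (y + 5)/(1 + 5) = 7 + (5 + y)/6 = 7 + (5 + y)*(⅙) = 7 + (⅚ + y/6) = 47/6 + y/6)
j(K) = 26*K²/3 (j(K) = (47/6 + (⅙)*5)*K² = (47/6 + ⅚)*K² = 26*K²/3)
1/(-885 + j(-2)) = 1/(-885 + (26/3)*(-2)²) = 1/(-885 + (26/3)*4) = 1/(-885 + 104/3) = 1/(-2551/3) = -3/2551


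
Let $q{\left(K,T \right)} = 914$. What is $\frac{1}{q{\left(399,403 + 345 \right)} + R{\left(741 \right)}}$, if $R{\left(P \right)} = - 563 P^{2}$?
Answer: $- \frac{1}{309131689} \approx -3.2349 \cdot 10^{-9}$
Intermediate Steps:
$\frac{1}{q{\left(399,403 + 345 \right)} + R{\left(741 \right)}} = \frac{1}{914 - 563 \cdot 741^{2}} = \frac{1}{914 - 309132603} = \frac{1}{-309131689} = - \frac{1}{309131689}$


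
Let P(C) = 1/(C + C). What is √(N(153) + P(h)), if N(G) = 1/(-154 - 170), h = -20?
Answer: I*√910/180 ≈ 0.16759*I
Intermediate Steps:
P(C) = 1/(2*C)
N(G) = -1/324 (N(G) = 1/(-324) = -1/324)
√(N(153) + P(h)) = √(-1/324 + (½)/(-20)) = √(-1/324 + (½)*(-1/20)) = √(-1/324 - 1/40) = √(-91/3240) = I*√910/180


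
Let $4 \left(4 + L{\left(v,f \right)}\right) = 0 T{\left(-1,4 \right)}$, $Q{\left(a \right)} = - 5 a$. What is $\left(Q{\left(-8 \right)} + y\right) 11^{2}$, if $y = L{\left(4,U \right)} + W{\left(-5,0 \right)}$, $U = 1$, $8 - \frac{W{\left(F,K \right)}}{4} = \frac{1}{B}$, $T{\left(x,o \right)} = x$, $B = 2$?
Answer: $7986$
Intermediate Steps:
$W{\left(F,K \right)} = 30$ ($W{\left(F,K \right)} = 32 - \frac{4}{2} = 32 - 2 = 30$)
$L{\left(v,f \right)} = -4$ ($L{\left(v,f \right)} = -4 + \frac{0 \left(-1\right)}{4} = -4 + \frac{1}{4} \cdot 0 = -4 + 0 = -4$)
$y = 26$ ($y = -4 + 30 = 26$)
$\left(Q{\left(-8 \right)} + y\right) 11^{2} = \left(\left(-5\right) \left(-8\right) + 26\right) 11^{2} = \left(40 + 26\right) 121 = 66 \cdot 121 = 7986$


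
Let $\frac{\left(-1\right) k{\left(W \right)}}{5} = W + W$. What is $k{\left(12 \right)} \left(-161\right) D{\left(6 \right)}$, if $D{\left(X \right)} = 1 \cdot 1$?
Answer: $19320$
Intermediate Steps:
$k{\left(W \right)} = - 10 W$ ($k{\left(W \right)} = - 5 \left(W + W\right) = - 5 \cdot 2 W = - 10 W$)
$D{\left(X \right)} = 1$
$k{\left(12 \right)} \left(-161\right) D{\left(6 \right)} = \left(-10\right) 12 \left(-161\right) 1 = \left(-120\right) \left(-161\right) 1 = 19320 \cdot 1 = 19320$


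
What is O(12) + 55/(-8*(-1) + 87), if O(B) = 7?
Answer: 144/19 ≈ 7.5789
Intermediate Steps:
O(12) + 55/(-8*(-1) + 87) = 7 + 55/(-8*(-1) + 87) = 7 + 55/(8 + 87) = 7 + 55/95 = 7 + (1/95)*55 = 7 + 11/19 = 144/19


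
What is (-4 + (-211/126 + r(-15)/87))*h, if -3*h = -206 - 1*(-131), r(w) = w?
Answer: -534125/3654 ≈ -146.18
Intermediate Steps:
h = 25 (h = -(-206 - 1*(-131))/3 = -(-206 + 131)/3 = -⅓*(-75) = 25)
(-4 + (-211/126 + r(-15)/87))*h = (-4 + (-211/126 - 15/87))*25 = (-4 + (-211*1/126 - 15*1/87))*25 = (-4 + (-211/126 - 5/29))*25 = (-4 - 6749/3654)*25 = -21365/3654*25 = -534125/3654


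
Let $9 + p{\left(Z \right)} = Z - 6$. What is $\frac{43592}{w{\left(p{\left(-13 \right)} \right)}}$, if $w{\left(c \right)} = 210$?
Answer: $\frac{21796}{105} \approx 207.58$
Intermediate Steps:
$p{\left(Z \right)} = -15 + Z$ ($p{\left(Z \right)} = -9 + \left(Z - 6\right) = -9 + \left(-6 + Z\right) = -15 + Z$)
$\frac{43592}{w{\left(p{\left(-13 \right)} \right)}} = \frac{43592}{210} = 43592 \cdot \frac{1}{210} = \frac{21796}{105}$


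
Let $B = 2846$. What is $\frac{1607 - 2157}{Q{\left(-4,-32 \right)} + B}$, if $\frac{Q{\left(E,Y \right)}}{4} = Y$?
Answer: $- \frac{275}{1359} \approx -0.20235$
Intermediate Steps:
$Q{\left(E,Y \right)} = 4 Y$
$\frac{1607 - 2157}{Q{\left(-4,-32 \right)} + B} = \frac{1607 - 2157}{4 \left(-32\right) + 2846} = - \frac{550}{-128 + 2846} = - \frac{550}{2718} = \left(-550\right) \frac{1}{2718} = - \frac{275}{1359}$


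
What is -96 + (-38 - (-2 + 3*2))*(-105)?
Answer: 4314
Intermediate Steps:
-96 + (-38 - (-2 + 3*2))*(-105) = -96 + (-38 - (-2 + 6))*(-105) = -96 + (-38 - 1*4)*(-105) = -96 + (-38 - 4)*(-105) = -96 - 42*(-105) = -96 + 4410 = 4314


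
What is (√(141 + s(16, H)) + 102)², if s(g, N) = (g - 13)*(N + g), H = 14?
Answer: (102 + √231)² ≈ 13736.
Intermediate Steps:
s(g, N) = (-13 + g)*(N + g)
(√(141 + s(16, H)) + 102)² = (√(141 + (16² - 13*14 - 13*16 + 14*16)) + 102)² = (√(141 + (256 - 182 - 208 + 224)) + 102)² = (√(141 + 90) + 102)² = (√231 + 102)² = (102 + √231)²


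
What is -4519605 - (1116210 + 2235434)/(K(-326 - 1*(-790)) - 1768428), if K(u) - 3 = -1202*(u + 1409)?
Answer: -18167773758811/4019771 ≈ -4.5196e+6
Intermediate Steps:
K(u) = -1693615 - 1202*u (K(u) = 3 - 1202*(u + 1409) = 3 - 1202*(1409 + u) = 3 + (-1693618 - 1202*u) = -1693615 - 1202*u)
-4519605 - (1116210 + 2235434)/(K(-326 - 1*(-790)) - 1768428) = -4519605 - (1116210 + 2235434)/((-1693615 - 1202*(-326 - 1*(-790))) - 1768428) = -4519605 - 3351644/((-1693615 - 1202*(-326 + 790)) - 1768428) = -4519605 - 3351644/((-1693615 - 1202*464) - 1768428) = -4519605 - 3351644/((-1693615 - 557728) - 1768428) = -4519605 - 3351644/(-2251343 - 1768428) = -4519605 - 3351644/(-4019771) = -4519605 - 3351644*(-1)/4019771 = -4519605 - 1*(-3351644/4019771) = -4519605 + 3351644/4019771 = -18167773758811/4019771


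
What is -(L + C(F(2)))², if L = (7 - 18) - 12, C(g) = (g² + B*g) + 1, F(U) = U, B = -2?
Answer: -484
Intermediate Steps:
C(g) = 1 + g² - 2*g (C(g) = (g² - 2*g) + 1 = 1 + g² - 2*g)
L = -23 (L = -11 - 12 = -23)
-(L + C(F(2)))² = -(-23 + (1 + 2² - 2*2))² = -(-23 + (1 + 4 - 4))² = -(-23 + 1)² = -1*(-22)² = -1*484 = -484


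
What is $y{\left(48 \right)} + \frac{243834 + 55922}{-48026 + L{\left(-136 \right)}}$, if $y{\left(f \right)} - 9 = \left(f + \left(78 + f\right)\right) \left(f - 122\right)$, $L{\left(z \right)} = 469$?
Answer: $- \frac{612215675}{47557} \approx -12873.0$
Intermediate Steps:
$y{\left(f \right)} = 9 + \left(-122 + f\right) \left(78 + 2 f\right)$ ($y{\left(f \right)} = 9 + \left(f + \left(78 + f\right)\right) \left(f - 122\right) = 9 + \left(78 + 2 f\right) \left(-122 + f\right) = 9 + \left(-122 + f\right) \left(78 + 2 f\right)$)
$y{\left(48 \right)} + \frac{243834 + 55922}{-48026 + L{\left(-136 \right)}} = \left(-9507 - 7968 + 2 \cdot 48^{2}\right) + \frac{243834 + 55922}{-48026 + 469} = \left(-9507 - 7968 + 2 \cdot 2304\right) + \frac{299756}{-47557} = \left(-9507 - 7968 + 4608\right) + 299756 \left(- \frac{1}{47557}\right) = -12867 - \frac{299756}{47557} = - \frac{612215675}{47557}$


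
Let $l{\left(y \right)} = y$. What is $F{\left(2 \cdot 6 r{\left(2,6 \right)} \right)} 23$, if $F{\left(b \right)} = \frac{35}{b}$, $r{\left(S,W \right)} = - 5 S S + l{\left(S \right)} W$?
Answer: $- \frac{805}{96} \approx -8.3854$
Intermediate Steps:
$r{\left(S,W \right)} = - 5 S^{2} + S W$ ($r{\left(S,W \right)} = - 5 S S + S W = - 5 S^{2} + S W$)
$F{\left(2 \cdot 6 r{\left(2,6 \right)} \right)} 23 = \frac{35}{2 \cdot 6 \cdot 2 \left(6 - 10\right)} 23 = \frac{35}{12 \cdot 2 \left(6 - 10\right)} 23 = \frac{35}{12 \cdot 2 \left(-4\right)} 23 = \frac{35}{12 \left(-8\right)} 23 = \frac{35}{-96} \cdot 23 = 35 \left(- \frac{1}{96}\right) 23 = \left(- \frac{35}{96}\right) 23 = - \frac{805}{96}$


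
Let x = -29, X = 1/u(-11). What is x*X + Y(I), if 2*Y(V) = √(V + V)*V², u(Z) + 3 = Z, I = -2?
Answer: 29/14 + 4*I ≈ 2.0714 + 4.0*I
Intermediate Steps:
u(Z) = -3 + Z
Y(V) = √2*V^(5/2)/2 (Y(V) = (√(V + V)*V²)/2 = (√(2*V)*V²)/2 = ((√2*√V)*V²)/2 = (√2*V^(5/2))/2 = √2*V^(5/2)/2)
X = -1/14 (X = 1/(-3 - 11) = 1/(-14) = -1/14 ≈ -0.071429)
x*X + Y(I) = -29*(-1/14) + √2*(-2)^(5/2)/2 = 29/14 + √2*(4*I*√2)/2 = 29/14 + 4*I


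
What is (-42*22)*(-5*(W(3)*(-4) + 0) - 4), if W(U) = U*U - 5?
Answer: -70224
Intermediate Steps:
W(U) = -5 + U² (W(U) = U² - 5 = -5 + U²)
(-42*22)*(-5*(W(3)*(-4) + 0) - 4) = (-42*22)*(-5*((-5 + 3²)*(-4) + 0) - 4) = -924*(-5*((-5 + 9)*(-4) + 0) - 4) = -924*(-5*(4*(-4) + 0) - 4) = -924*(-5*(-16 + 0) - 4) = -924*(-5*(-16) - 4) = -924*(80 - 4) = -924*76 = -70224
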